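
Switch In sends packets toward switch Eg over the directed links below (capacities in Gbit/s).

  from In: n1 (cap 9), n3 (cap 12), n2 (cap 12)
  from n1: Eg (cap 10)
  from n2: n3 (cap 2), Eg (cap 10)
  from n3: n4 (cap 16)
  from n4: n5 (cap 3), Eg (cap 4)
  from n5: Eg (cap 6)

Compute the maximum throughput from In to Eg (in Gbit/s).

Augment In→n1→Eg: bottleneck 9, flow now 9.
Augment In→n2→Eg: bottleneck 10, flow now 19.
Augment In→n3→n4→Eg: bottleneck 4, flow now 23.
Augment In→n3→n4→n5→Eg: bottleneck 3, flow now 26.
No augmenting path remains; maximum flow = 26.
In the residual graph, reachable from In: {In, n2, n3, n4}.
Min-cut edges: In→n1 (9), n2→Eg (10), n4→n5 (3), n4→Eg (4); capacity 9 + 10 + 3 + 4 = 26.
This cut is saturated, so no flow can exceed 26.

26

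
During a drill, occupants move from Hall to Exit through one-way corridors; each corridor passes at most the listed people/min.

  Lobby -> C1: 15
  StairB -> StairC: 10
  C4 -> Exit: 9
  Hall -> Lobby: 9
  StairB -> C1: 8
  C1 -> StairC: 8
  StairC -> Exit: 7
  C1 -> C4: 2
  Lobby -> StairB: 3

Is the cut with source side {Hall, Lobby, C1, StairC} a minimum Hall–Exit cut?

No — its capacity is 12, but the minimum cut has capacity 9.

Given cut capacity: 3 + 2 + 7 = 12.
Augment Hall→Lobby→StairB→StairC→Exit: bottleneck 3, flow now 3.
Augment Hall→Lobby→C1→C4→Exit: bottleneck 2, flow now 5.
Augment Hall→Lobby→C1→StairC→Exit: bottleneck 4, flow now 9.
No augmenting path remains; maximum flow = 9.
In the residual graph, reachable from Hall: {Hall}.
Min-cut edges: Hall→Lobby (9); capacity 9 = 9.
Cut capacity 12 exceeds the max flow 9, so it is not minimum.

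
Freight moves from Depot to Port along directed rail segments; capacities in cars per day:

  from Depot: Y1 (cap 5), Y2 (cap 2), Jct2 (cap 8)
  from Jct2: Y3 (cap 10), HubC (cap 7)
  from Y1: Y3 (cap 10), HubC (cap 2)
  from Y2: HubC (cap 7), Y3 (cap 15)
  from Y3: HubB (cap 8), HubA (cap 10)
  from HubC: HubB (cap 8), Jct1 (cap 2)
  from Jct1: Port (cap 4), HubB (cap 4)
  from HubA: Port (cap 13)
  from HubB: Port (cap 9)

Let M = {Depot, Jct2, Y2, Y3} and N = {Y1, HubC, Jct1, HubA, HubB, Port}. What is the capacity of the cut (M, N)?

37

Edges leaving {Depot, Jct2, Y2, Y3}: Depot→Y1 (5), Jct2→HubC (7), Y2→HubC (7), Y3→HubA (10), Y3→HubB (8).
Cut capacity = 5 + 7 + 7 + 10 + 8 = 37.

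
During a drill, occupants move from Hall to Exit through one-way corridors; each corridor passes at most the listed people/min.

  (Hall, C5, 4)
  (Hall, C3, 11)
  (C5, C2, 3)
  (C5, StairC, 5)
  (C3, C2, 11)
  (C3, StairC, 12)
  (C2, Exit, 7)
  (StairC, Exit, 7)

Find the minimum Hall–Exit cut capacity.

Augment Hall→C5→C2→Exit: bottleneck 3, flow now 3.
Augment Hall→C5→StairC→Exit: bottleneck 1, flow now 4.
Augment Hall→C3→C2→Exit: bottleneck 4, flow now 8.
Augment Hall→C3→StairC→Exit: bottleneck 6, flow now 14.
No augmenting path remains; maximum flow = 14.
By max-flow min-cut, the minimum cut capacity equals the max flow.
In the residual graph, reachable from Hall: {Hall, C5, C3, C2, StairC}.
Min-cut edges: C2→Exit (7), StairC→Exit (7); capacity 7 + 7 = 14.

14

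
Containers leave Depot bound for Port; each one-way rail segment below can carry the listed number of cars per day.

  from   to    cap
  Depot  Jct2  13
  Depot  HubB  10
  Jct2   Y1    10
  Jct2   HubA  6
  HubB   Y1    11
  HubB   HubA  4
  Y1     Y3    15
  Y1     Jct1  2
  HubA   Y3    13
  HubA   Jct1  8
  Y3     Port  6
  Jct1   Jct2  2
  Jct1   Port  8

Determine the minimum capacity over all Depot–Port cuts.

14

Augment Depot→Jct2→Y1→Y3→Port: bottleneck 6, flow now 6.
Augment Depot→Jct2→Y1→Jct1→Port: bottleneck 2, flow now 8.
Augment Depot→Jct2→HubA→Jct1→Port: bottleneck 5, flow now 13.
Augment Depot→HubB→HubA→Jct1→Port: bottleneck 1, flow now 14.
No augmenting path remains; maximum flow = 14.
By max-flow min-cut, the minimum cut capacity equals the max flow.
In the residual graph, reachable from Depot: {Depot, Jct2, HubB, Y1, HubA, Y3, Jct1}.
Min-cut edges: Y3→Port (6), Jct1→Port (8); capacity 6 + 8 = 14.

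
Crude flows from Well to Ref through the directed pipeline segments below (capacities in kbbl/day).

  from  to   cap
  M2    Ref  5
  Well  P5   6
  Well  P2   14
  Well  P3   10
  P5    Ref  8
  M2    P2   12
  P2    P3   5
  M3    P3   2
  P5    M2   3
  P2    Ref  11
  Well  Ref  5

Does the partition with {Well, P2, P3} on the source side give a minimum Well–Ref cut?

Given cut capacity: 6 + 5 + 11 = 22.
Augment Well→Ref: bottleneck 5, flow now 5.
Augment Well→P5→Ref: bottleneck 6, flow now 11.
Augment Well→P2→Ref: bottleneck 11, flow now 22.
No augmenting path remains; maximum flow = 22.
Cut capacity 22 equals the max flow, so it is a minimum cut.

Yes — it is a minimum cut (capacity 22).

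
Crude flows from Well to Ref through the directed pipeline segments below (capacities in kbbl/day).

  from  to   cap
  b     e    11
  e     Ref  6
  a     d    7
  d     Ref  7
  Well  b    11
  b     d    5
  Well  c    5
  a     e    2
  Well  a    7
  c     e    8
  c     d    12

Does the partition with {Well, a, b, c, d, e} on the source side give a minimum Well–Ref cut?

Given cut capacity: 7 + 6 = 13.
Augment Well→a→d→Ref: bottleneck 7, flow now 7.
Augment Well→b→e→Ref: bottleneck 6, flow now 13.
No augmenting path remains; maximum flow = 13.
Cut capacity 13 equals the max flow, so it is a minimum cut.

Yes — it is a minimum cut (capacity 13).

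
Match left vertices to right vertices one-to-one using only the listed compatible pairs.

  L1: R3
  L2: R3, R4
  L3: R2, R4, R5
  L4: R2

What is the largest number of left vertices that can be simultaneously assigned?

4

Unit-capacity flow: source→left, listed edges, right→sink; max matching = max flow.
Augmenting path L1→R3 (+1); matched 1.
Augmenting path L2→R4 (+1); matched 2.
Augmenting path L3→R2 (+1); matched 3.
Augmenting path L4→R2→L3→R5 (+1); matched 4.
No augmenting path remains; maximum matching = 4.
König certificate: {L1, L2, L3, L4} is a vertex cover of size 4 (every listed pair touches it), so no matching can be larger.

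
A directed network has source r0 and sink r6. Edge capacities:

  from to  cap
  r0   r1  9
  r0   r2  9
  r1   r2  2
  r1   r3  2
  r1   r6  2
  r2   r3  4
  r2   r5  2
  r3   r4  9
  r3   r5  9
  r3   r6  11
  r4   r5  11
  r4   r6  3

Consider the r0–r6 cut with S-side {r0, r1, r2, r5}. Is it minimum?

Yes — it is a minimum cut (capacity 8).

Given cut capacity: 2 + 2 + 4 = 8.
Augment r0→r1→r6: bottleneck 2, flow now 2.
Augment r0→r1→r3→r6: bottleneck 2, flow now 4.
Augment r0→r2→r3→r6: bottleneck 4, flow now 8.
No augmenting path remains; maximum flow = 8.
Cut capacity 8 equals the max flow, so it is a minimum cut.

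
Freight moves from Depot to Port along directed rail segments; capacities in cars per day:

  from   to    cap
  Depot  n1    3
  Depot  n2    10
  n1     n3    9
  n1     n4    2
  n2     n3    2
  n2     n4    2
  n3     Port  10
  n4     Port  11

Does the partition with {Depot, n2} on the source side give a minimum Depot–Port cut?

Given cut capacity: 3 + 2 + 2 = 7.
Augment Depot→n1→n3→Port: bottleneck 3, flow now 3.
Augment Depot→n2→n3→Port: bottleneck 2, flow now 5.
Augment Depot→n2→n4→Port: bottleneck 2, flow now 7.
No augmenting path remains; maximum flow = 7.
Cut capacity 7 equals the max flow, so it is a minimum cut.

Yes — it is a minimum cut (capacity 7).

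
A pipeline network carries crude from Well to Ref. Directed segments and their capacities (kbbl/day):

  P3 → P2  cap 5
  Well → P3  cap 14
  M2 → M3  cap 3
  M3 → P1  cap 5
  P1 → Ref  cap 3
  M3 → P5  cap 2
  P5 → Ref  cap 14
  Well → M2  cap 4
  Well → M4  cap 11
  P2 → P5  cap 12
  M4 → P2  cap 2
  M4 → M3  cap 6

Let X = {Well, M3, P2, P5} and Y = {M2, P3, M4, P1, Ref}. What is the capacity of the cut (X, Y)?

Edges leaving {Well, M3, P2, P5}: Well→M2 (4), Well→P3 (14), Well→M4 (11), M3→P1 (5), P5→Ref (14).
Cut capacity = 4 + 14 + 11 + 5 + 14 = 48.

48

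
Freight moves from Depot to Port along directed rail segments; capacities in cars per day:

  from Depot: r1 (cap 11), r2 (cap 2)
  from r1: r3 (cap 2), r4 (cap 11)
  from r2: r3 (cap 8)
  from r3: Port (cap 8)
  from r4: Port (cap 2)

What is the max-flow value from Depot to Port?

Augment Depot→r1→r3→Port: bottleneck 2, flow now 2.
Augment Depot→r1→r4→Port: bottleneck 2, flow now 4.
Augment Depot→r2→r3→Port: bottleneck 2, flow now 6.
No augmenting path remains; maximum flow = 6.
In the residual graph, reachable from Depot: {Depot, r1, r4}.
Min-cut edges: Depot→r2 (2), r1→r3 (2), r4→Port (2); capacity 2 + 2 + 2 = 6.
This cut is saturated, so no flow can exceed 6.

6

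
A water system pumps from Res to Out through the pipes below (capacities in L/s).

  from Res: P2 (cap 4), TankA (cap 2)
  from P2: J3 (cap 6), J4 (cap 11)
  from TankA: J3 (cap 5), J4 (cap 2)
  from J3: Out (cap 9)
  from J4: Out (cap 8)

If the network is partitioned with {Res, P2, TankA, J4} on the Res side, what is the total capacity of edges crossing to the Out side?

Edges leaving {Res, P2, TankA, J4}: P2→J3 (6), TankA→J3 (5), J4→Out (8).
Cut capacity = 6 + 5 + 8 = 19.

19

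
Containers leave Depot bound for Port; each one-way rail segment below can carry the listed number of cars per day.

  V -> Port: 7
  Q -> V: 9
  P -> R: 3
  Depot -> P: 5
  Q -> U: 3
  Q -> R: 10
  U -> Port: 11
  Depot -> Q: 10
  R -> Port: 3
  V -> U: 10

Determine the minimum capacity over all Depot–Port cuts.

13

Augment Depot→P→R→Port: bottleneck 3, flow now 3.
Augment Depot→Q→U→Port: bottleneck 3, flow now 6.
Augment Depot→Q→V→Port: bottleneck 7, flow now 13.
No augmenting path remains; maximum flow = 13.
By max-flow min-cut, the minimum cut capacity equals the max flow.
In the residual graph, reachable from Depot: {Depot, P}.
Min-cut edges: Depot→Q (10), P→R (3); capacity 10 + 3 = 13.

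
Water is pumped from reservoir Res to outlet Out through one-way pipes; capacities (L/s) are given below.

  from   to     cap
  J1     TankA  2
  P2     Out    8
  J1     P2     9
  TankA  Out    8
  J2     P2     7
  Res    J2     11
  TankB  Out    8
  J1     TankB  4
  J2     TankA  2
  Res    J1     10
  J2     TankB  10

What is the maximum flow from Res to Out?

Augment Res→J2→TankA→Out: bottleneck 2, flow now 2.
Augment Res→J2→P2→Out: bottleneck 7, flow now 9.
Augment Res→J2→TankB→Out: bottleneck 2, flow now 11.
Augment Res→J1→TankA→Out: bottleneck 2, flow now 13.
Augment Res→J1→P2→Out: bottleneck 1, flow now 14.
Augment Res→J1→TankB→Out: bottleneck 4, flow now 18.
Augment Res→J1→P2→J2→TankB→Out: bottleneck 2, flow now 20. (uses reverse residual edge)
No augmenting path remains; maximum flow = 20.
In the residual graph, reachable from Res: {Res, J2, J1, P2, TankB}.
Min-cut edges: J2→TankA (2), J1→TankA (2), P2→Out (8), TankB→Out (8); capacity 2 + 2 + 8 + 8 = 20.
This cut is saturated, so no flow can exceed 20.

20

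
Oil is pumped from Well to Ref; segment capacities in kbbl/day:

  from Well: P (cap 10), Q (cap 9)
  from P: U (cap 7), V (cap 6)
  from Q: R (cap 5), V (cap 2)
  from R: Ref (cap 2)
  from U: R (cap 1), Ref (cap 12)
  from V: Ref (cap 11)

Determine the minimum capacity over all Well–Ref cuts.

Augment Well→P→U→Ref: bottleneck 7, flow now 7.
Augment Well→P→V→Ref: bottleneck 3, flow now 10.
Augment Well→Q→R→Ref: bottleneck 2, flow now 12.
Augment Well→Q→V→Ref: bottleneck 2, flow now 14.
No augmenting path remains; maximum flow = 14.
By max-flow min-cut, the minimum cut capacity equals the max flow.
In the residual graph, reachable from Well: {Well, Q, R}.
Min-cut edges: Well→P (10), Q→V (2), R→Ref (2); capacity 10 + 2 + 2 = 14.

14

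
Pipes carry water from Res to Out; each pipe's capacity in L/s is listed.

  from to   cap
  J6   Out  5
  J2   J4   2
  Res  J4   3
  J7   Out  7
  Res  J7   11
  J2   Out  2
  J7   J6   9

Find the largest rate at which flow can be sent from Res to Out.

11

Augment Res→J7→Out: bottleneck 7, flow now 7.
Augment Res→J7→J6→Out: bottleneck 4, flow now 11.
No augmenting path remains; maximum flow = 11.
In the residual graph, reachable from Res: {Res, J4}.
Min-cut edges: Res→J7 (11); capacity 11 = 11.
This cut is saturated, so no flow can exceed 11.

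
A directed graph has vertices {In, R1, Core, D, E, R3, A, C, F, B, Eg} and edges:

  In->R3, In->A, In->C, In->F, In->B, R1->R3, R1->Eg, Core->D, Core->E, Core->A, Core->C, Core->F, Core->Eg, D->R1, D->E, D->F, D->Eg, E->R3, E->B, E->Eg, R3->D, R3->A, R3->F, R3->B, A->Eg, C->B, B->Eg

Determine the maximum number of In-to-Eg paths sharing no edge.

Assign every edge capacity 1; by Menger, the answer equals the max flow.
Path In→A→Eg (+1); total 1.
Path In→B→Eg (+1); total 2.
Path In→R3→D→Eg (+1); total 3.
No residual In→Eg path; max flow = 3.
Certifying cut of size 3: {B→Eg, In→A, In→R3}.

3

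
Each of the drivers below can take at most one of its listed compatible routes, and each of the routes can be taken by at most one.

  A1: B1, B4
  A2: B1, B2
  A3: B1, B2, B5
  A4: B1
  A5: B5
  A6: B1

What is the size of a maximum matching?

4

Unit-capacity flow: source→left, listed edges, right→sink; max matching = max flow.
Augmenting path A1→B1 (+1); matched 1.
Augmenting path A2→B2 (+1); matched 2.
Augmenting path A3→B5 (+1); matched 3.
Augmenting path A4→B1→A1→B4 (+1); matched 4.
No augmenting path remains; maximum matching = 4.
König certificate: {A1, B1, B2, B5} is a vertex cover of size 4 (every listed pair touches it), so no matching can be larger.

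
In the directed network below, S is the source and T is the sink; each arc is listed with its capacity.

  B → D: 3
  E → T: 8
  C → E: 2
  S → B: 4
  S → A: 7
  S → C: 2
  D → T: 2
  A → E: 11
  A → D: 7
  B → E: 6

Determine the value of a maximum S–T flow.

Augment S→A→D→T: bottleneck 2, flow now 2.
Augment S→A→E→T: bottleneck 5, flow now 7.
Augment S→B→E→T: bottleneck 3, flow now 10.
No augmenting path remains; maximum flow = 10.
In the residual graph, reachable from S: {S, A, B, C, D, E}.
Min-cut edges: D→T (2), E→T (8); capacity 2 + 8 = 10.
This cut is saturated, so no flow can exceed 10.

10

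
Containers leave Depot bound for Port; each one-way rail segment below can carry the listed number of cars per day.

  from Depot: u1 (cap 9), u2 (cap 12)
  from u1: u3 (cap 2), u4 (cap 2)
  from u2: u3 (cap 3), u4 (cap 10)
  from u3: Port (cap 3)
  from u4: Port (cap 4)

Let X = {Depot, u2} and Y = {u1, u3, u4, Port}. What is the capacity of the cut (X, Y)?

22

Edges leaving {Depot, u2}: Depot→u1 (9), u2→u3 (3), u2→u4 (10).
Cut capacity = 9 + 3 + 10 = 22.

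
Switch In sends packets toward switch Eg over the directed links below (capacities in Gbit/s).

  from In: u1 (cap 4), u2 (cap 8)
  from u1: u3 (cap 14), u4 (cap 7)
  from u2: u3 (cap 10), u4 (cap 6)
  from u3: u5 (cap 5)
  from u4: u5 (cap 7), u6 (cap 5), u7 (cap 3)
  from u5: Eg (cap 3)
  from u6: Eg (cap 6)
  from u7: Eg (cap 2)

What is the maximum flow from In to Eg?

10

Augment In→u1→u3→u5→Eg: bottleneck 3, flow now 3.
Augment In→u1→u4→u6→Eg: bottleneck 1, flow now 4.
Augment In→u2→u4→u6→Eg: bottleneck 4, flow now 8.
Augment In→u2→u4→u7→Eg: bottleneck 2, flow now 10.
No augmenting path remains; maximum flow = 10.
In the residual graph, reachable from In: {In, u1, u2, u3, u4, u5, u7}.
Min-cut edges: u4→u6 (5), u5→Eg (3), u7→Eg (2); capacity 5 + 3 + 2 = 10.
This cut is saturated, so no flow can exceed 10.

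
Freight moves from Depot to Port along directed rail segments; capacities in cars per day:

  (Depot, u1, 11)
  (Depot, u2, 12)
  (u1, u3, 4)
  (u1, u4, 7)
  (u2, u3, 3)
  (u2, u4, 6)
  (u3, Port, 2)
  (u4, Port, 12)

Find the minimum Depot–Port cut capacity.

Augment Depot→u1→u3→Port: bottleneck 2, flow now 2.
Augment Depot→u1→u4→Port: bottleneck 7, flow now 9.
Augment Depot→u2→u4→Port: bottleneck 5, flow now 14.
No augmenting path remains; maximum flow = 14.
By max-flow min-cut, the minimum cut capacity equals the max flow.
In the residual graph, reachable from Depot: {Depot, u1, u2, u3, u4}.
Min-cut edges: u3→Port (2), u4→Port (12); capacity 2 + 12 = 14.

14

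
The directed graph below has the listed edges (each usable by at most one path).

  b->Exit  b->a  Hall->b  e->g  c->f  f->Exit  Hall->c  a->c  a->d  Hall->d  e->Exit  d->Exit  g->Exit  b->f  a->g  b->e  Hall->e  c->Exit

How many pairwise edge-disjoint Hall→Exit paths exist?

4

Assign every edge capacity 1; by Menger, the answer equals the max flow.
Path Hall→b→Exit (+1); total 1.
Path Hall→c→Exit (+1); total 2.
Path Hall→d→Exit (+1); total 3.
Path Hall→e→Exit (+1); total 4.
No residual Hall→Exit path; max flow = 4.
Certifying cut of size 4: {Hall→b, Hall→c, Hall→d, Hall→e}.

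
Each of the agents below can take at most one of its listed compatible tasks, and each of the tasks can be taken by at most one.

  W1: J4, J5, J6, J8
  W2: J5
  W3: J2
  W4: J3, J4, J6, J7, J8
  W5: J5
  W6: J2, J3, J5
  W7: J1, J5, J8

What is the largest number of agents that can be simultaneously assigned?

Unit-capacity flow: source→left, listed edges, right→sink; max matching = max flow.
Augmenting path W1→J4 (+1); matched 1.
Augmenting path W2→J5 (+1); matched 2.
Augmenting path W3→J2 (+1); matched 3.
Augmenting path W4→J3 (+1); matched 4.
Augmenting path W7→J1 (+1); matched 5.
Augmenting path W6→J3→W4→J6 (+1); matched 6.
No augmenting path remains; maximum matching = 6.
König certificate: {W1, W3, W4, W6, W7, J5} is a vertex cover of size 6 (every listed pair touches it), so no matching can be larger.

6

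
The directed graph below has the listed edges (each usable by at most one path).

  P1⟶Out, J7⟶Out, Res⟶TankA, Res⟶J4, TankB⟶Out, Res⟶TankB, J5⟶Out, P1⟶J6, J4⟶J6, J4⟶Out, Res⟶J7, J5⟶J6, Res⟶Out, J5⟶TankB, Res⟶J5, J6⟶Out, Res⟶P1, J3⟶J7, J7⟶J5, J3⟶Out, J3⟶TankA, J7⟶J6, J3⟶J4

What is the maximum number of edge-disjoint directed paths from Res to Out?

Assign every edge capacity 1; by Menger, the answer equals the max flow.
Path Res→Out (+1); total 1.
Path Res→TankB→Out (+1); total 2.
Path Res→J7→Out (+1); total 3.
Path Res→J4→Out (+1); total 4.
Path Res→P1→Out (+1); total 5.
Path Res→J5→Out (+1); total 6.
No residual Res→Out path; max flow = 6.
Certifying cut of size 6: {Res→J4, Res→J5, Res→J7, Res→Out, Res→P1, Res→TankB}.

6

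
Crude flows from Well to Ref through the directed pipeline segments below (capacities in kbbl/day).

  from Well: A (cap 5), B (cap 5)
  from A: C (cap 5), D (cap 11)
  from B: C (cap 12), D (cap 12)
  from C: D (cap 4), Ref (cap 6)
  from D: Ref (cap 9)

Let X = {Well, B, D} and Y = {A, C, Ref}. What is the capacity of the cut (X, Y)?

26

Edges leaving {Well, B, D}: Well→A (5), B→C (12), D→Ref (9).
Cut capacity = 5 + 12 + 9 = 26.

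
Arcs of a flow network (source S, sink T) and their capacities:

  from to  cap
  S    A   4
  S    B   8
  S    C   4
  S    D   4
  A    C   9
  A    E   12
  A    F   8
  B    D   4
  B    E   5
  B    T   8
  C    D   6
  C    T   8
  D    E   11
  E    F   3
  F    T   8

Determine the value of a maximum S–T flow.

19

Augment S→B→T: bottleneck 8, flow now 8.
Augment S→C→T: bottleneck 4, flow now 12.
Augment S→A→C→T: bottleneck 4, flow now 16.
Augment S→D→E→F→T: bottleneck 3, flow now 19.
No augmenting path remains; maximum flow = 19.
In the residual graph, reachable from S: {S, D, E}.
Min-cut edges: S→A (4), S→B (8), S→C (4), E→F (3); capacity 4 + 8 + 4 + 3 = 19.
This cut is saturated, so no flow can exceed 19.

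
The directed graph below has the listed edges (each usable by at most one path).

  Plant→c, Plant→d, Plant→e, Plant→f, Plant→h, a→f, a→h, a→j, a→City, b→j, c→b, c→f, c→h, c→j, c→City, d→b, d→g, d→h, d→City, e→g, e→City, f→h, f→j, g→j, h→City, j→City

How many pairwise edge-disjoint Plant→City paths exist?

Assign every edge capacity 1; by Menger, the answer equals the max flow.
Path Plant→c→City (+1); total 1.
Path Plant→d→City (+1); total 2.
Path Plant→e→City (+1); total 3.
Path Plant→h→City (+1); total 4.
Path Plant→f→j→City (+1); total 5.
No residual Plant→City path; max flow = 5.
Certifying cut of size 5: {Plant→c, Plant→d, Plant→e, Plant→f, Plant→h}.

5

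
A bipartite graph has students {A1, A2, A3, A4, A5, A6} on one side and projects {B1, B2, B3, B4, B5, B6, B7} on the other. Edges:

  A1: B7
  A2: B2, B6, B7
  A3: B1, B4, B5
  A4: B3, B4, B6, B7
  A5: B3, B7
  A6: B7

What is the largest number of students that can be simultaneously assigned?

Unit-capacity flow: source→left, listed edges, right→sink; max matching = max flow.
Augmenting path A1→B7 (+1); matched 1.
Augmenting path A2→B2 (+1); matched 2.
Augmenting path A3→B1 (+1); matched 3.
Augmenting path A4→B3 (+1); matched 4.
Augmenting path A5→B3→A4→B4 (+1); matched 5.
No augmenting path remains; maximum matching = 5.
König certificate: {A2, A3, A4, A5, B7} is a vertex cover of size 5 (every listed pair touches it), so no matching can be larger.

5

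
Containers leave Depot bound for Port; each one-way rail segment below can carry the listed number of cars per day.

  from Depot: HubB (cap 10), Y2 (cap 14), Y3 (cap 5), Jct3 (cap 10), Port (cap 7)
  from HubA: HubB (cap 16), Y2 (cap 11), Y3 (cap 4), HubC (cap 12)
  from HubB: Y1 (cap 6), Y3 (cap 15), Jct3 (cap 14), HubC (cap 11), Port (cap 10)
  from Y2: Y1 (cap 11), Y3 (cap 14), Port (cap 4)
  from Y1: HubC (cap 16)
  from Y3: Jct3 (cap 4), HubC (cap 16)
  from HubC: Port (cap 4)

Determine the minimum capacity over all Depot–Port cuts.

25

Augment Depot→Port: bottleneck 7, flow now 7.
Augment Depot→HubB→Port: bottleneck 10, flow now 17.
Augment Depot→Y2→Port: bottleneck 4, flow now 21.
Augment Depot→Y3→HubC→Port: bottleneck 4, flow now 25.
No augmenting path remains; maximum flow = 25.
By max-flow min-cut, the minimum cut capacity equals the max flow.
In the residual graph, reachable from Depot: {Depot, Y2, Y1, Y3, Jct3, HubC}.
Min-cut edges: Depot→HubB (10), Depot→Port (7), Y2→Port (4), HubC→Port (4); capacity 10 + 7 + 4 + 4 = 25.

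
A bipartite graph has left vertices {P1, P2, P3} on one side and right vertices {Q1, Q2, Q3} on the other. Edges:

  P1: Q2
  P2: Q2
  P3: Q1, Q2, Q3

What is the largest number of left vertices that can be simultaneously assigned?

Unit-capacity flow: source→left, listed edges, right→sink; max matching = max flow.
Augmenting path P1→Q2 (+1); matched 1.
Augmenting path P3→Q1 (+1); matched 2.
No augmenting path remains; maximum matching = 2.
König certificate: {P3, Q2} is a vertex cover of size 2 (every listed pair touches it), so no matching can be larger.

2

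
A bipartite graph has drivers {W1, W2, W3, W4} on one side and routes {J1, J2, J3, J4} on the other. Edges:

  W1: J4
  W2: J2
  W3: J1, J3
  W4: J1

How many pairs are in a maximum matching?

4

Unit-capacity flow: source→left, listed edges, right→sink; max matching = max flow.
Augmenting path W1→J4 (+1); matched 1.
Augmenting path W2→J2 (+1); matched 2.
Augmenting path W3→J1 (+1); matched 3.
Augmenting path W4→J1→W3→J3 (+1); matched 4.
No augmenting path remains; maximum matching = 4.
König certificate: {W1, W2, W3, W4} is a vertex cover of size 4 (every listed pair touches it), so no matching can be larger.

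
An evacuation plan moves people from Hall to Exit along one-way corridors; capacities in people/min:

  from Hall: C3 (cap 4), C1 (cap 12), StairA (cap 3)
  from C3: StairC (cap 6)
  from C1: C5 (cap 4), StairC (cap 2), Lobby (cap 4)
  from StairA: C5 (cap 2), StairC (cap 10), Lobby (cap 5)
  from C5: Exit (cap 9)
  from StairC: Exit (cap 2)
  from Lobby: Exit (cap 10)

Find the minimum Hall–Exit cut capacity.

Augment Hall→C3→StairC→Exit: bottleneck 2, flow now 2.
Augment Hall→C1→C5→Exit: bottleneck 4, flow now 6.
Augment Hall→C1→Lobby→Exit: bottleneck 4, flow now 10.
Augment Hall→StairA→C5→Exit: bottleneck 2, flow now 12.
Augment Hall→StairA→Lobby→Exit: bottleneck 1, flow now 13.
No augmenting path remains; maximum flow = 13.
By max-flow min-cut, the minimum cut capacity equals the max flow.
In the residual graph, reachable from Hall: {Hall, C3, C1, StairC}.
Min-cut edges: Hall→StairA (3), C1→C5 (4), C1→Lobby (4), StairC→Exit (2); capacity 3 + 4 + 4 + 2 = 13.

13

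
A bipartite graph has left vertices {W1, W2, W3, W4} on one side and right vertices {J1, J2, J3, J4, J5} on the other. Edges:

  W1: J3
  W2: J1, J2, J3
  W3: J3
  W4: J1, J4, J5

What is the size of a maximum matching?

3

Unit-capacity flow: source→left, listed edges, right→sink; max matching = max flow.
Augmenting path W1→J3 (+1); matched 1.
Augmenting path W2→J1 (+1); matched 2.
Augmenting path W4→J4 (+1); matched 3.
No augmenting path remains; maximum matching = 3.
König certificate: {W2, W4, J3} is a vertex cover of size 3 (every listed pair touches it), so no matching can be larger.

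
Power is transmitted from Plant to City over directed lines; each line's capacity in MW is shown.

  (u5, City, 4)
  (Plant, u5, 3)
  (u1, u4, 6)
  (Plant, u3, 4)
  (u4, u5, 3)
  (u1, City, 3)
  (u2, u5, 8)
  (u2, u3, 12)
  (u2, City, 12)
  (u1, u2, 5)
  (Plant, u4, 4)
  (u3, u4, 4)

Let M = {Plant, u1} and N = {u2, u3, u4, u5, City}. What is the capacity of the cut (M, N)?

25

Edges leaving {Plant, u1}: Plant→u3 (4), Plant→u4 (4), Plant→u5 (3), u1→u2 (5), u1→u4 (6), u1→City (3).
Cut capacity = 4 + 4 + 3 + 5 + 6 + 3 = 25.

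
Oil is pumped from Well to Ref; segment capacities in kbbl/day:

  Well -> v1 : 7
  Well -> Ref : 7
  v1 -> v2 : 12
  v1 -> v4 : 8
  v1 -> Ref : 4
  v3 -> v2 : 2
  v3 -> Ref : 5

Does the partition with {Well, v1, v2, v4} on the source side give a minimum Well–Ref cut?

Yes — it is a minimum cut (capacity 11).

Given cut capacity: 7 + 4 = 11.
Augment Well→Ref: bottleneck 7, flow now 7.
Augment Well→v1→Ref: bottleneck 4, flow now 11.
No augmenting path remains; maximum flow = 11.
Cut capacity 11 equals the max flow, so it is a minimum cut.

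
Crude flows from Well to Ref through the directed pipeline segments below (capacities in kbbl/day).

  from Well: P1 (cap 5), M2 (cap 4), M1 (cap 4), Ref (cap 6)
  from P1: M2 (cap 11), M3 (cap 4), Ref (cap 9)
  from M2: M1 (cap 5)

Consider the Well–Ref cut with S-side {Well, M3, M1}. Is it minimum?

No — its capacity is 15, but the minimum cut has capacity 11.

Given cut capacity: 5 + 4 + 6 = 15.
Augment Well→Ref: bottleneck 6, flow now 6.
Augment Well→P1→Ref: bottleneck 5, flow now 11.
No augmenting path remains; maximum flow = 11.
In the residual graph, reachable from Well: {Well, M2, M1}.
Min-cut edges: Well→P1 (5), Well→Ref (6); capacity 5 + 6 = 11.
Cut capacity 15 exceeds the max flow 11, so it is not minimum.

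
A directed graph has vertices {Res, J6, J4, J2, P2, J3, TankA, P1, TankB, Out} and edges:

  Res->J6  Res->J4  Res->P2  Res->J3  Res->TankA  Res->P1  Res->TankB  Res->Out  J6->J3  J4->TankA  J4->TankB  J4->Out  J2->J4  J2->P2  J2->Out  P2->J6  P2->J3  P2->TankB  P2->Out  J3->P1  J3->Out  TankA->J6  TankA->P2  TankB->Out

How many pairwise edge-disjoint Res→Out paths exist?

5

Assign every edge capacity 1; by Menger, the answer equals the max flow.
Path Res→Out (+1); total 1.
Path Res→J4→Out (+1); total 2.
Path Res→P2→Out (+1); total 3.
Path Res→J3→Out (+1); total 4.
Path Res→TankB→Out (+1); total 5.
No residual Res→Out path; max flow = 5.
Certifying cut of size 5: {J3→Out, P2→Out, Res→J4, Res→Out, TankB→Out}.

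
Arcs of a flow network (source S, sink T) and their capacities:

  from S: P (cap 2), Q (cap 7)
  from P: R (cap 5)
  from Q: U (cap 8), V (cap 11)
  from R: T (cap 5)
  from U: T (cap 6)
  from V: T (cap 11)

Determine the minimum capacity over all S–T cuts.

Augment S→P→R→T: bottleneck 2, flow now 2.
Augment S→Q→U→T: bottleneck 6, flow now 8.
Augment S→Q→V→T: bottleneck 1, flow now 9.
No augmenting path remains; maximum flow = 9.
By max-flow min-cut, the minimum cut capacity equals the max flow.
In the residual graph, reachable from S: {S}.
Min-cut edges: S→P (2), S→Q (7); capacity 2 + 7 = 9.

9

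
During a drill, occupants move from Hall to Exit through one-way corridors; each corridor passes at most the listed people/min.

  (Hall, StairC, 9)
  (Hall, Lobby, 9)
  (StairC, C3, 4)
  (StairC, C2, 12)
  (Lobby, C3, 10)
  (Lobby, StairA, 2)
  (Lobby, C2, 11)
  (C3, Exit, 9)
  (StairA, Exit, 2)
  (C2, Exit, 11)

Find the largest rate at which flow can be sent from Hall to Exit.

18

Augment Hall→StairC→C3→Exit: bottleneck 4, flow now 4.
Augment Hall→StairC→C2→Exit: bottleneck 5, flow now 9.
Augment Hall→Lobby→C3→Exit: bottleneck 5, flow now 14.
Augment Hall→Lobby→StairA→Exit: bottleneck 2, flow now 16.
Augment Hall→Lobby→C2→Exit: bottleneck 2, flow now 18.
No augmenting path remains; maximum flow = 18.
In the residual graph, reachable from Hall: {Hall}.
Min-cut edges: Hall→StairC (9), Hall→Lobby (9); capacity 9 + 9 = 18.
This cut is saturated, so no flow can exceed 18.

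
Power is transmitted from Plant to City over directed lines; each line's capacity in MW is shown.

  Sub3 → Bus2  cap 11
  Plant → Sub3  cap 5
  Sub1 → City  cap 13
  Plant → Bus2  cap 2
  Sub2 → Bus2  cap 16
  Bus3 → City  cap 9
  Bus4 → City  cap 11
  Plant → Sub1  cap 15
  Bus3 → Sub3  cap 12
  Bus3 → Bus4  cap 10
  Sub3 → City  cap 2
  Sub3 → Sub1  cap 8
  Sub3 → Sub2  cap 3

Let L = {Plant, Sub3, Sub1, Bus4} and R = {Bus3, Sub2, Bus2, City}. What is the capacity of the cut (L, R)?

42

Edges leaving {Plant, Sub3, Sub1, Bus4}: Plant→Bus2 (2), Sub3→Sub2 (3), Sub3→Bus2 (11), Sub3→City (2), Sub1→City (13), Bus4→City (11).
Cut capacity = 2 + 3 + 11 + 2 + 13 + 11 = 42.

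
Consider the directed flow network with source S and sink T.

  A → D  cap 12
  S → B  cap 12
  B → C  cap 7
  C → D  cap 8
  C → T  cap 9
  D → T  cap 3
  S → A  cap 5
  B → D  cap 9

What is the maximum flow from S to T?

10

Augment S→A→D→T: bottleneck 3, flow now 3.
Augment S→B→C→T: bottleneck 7, flow now 10.
No augmenting path remains; maximum flow = 10.
In the residual graph, reachable from S: {S, A, B, D}.
Min-cut edges: B→C (7), D→T (3); capacity 7 + 3 = 10.
This cut is saturated, so no flow can exceed 10.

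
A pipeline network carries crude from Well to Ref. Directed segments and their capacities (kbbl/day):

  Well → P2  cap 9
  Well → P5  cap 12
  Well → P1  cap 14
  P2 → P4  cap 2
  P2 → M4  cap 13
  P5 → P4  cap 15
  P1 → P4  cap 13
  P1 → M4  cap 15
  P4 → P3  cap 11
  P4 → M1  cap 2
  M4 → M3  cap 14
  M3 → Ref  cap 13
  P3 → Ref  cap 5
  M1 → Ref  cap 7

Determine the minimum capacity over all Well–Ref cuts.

Augment Well→P2→P4→P3→Ref: bottleneck 2, flow now 2.
Augment Well→P2→M4→M3→Ref: bottleneck 7, flow now 9.
Augment Well→P5→P4→P3→Ref: bottleneck 3, flow now 12.
Augment Well→P5→P4→M1→Ref: bottleneck 2, flow now 14.
Augment Well→P1→M4→M3→Ref: bottleneck 6, flow now 20.
No augmenting path remains; maximum flow = 20.
By max-flow min-cut, the minimum cut capacity equals the max flow.
In the residual graph, reachable from Well: {Well, P2, P5, P1, P4, M4, M3, P3}.
Min-cut edges: P4→M1 (2), M3→Ref (13), P3→Ref (5); capacity 2 + 13 + 5 = 20.

20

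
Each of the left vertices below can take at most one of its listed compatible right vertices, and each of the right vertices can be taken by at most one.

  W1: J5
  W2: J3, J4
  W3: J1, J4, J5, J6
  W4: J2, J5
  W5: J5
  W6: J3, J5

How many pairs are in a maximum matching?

5

Unit-capacity flow: source→left, listed edges, right→sink; max matching = max flow.
Augmenting path W1→J5 (+1); matched 1.
Augmenting path W2→J3 (+1); matched 2.
Augmenting path W3→J1 (+1); matched 3.
Augmenting path W4→J2 (+1); matched 4.
Augmenting path W6→J3→W2→J4 (+1); matched 5.
No augmenting path remains; maximum matching = 5.
König certificate: {W2, W3, W4, W6, J5} is a vertex cover of size 5 (every listed pair touches it), so no matching can be larger.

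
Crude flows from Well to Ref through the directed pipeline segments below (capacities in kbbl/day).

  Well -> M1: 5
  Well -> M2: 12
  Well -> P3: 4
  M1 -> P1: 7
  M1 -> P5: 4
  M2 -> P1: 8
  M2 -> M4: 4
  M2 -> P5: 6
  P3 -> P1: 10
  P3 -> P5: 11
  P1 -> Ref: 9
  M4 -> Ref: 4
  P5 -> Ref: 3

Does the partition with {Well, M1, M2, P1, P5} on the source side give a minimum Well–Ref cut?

No — its capacity is 20, but the minimum cut has capacity 16.

Given cut capacity: 4 + 4 + 9 + 3 = 20.
Augment Well→M1→P1→Ref: bottleneck 5, flow now 5.
Augment Well→M2→P1→Ref: bottleneck 4, flow now 9.
Augment Well→M2→M4→Ref: bottleneck 4, flow now 13.
Augment Well→M2→P5→Ref: bottleneck 3, flow now 16.
No augmenting path remains; maximum flow = 16.
In the residual graph, reachable from Well: {Well, M1, M2, P3, P1, P5}.
Min-cut edges: M2→M4 (4), P1→Ref (9), P5→Ref (3); capacity 4 + 9 + 3 = 16.
Cut capacity 20 exceeds the max flow 16, so it is not minimum.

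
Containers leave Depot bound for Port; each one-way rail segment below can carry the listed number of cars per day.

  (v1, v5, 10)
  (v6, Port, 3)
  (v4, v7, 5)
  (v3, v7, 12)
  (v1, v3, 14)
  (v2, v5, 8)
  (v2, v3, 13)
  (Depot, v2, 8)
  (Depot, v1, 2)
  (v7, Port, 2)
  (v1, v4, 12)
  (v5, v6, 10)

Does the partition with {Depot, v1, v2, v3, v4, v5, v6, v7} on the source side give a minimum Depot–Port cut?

Given cut capacity: 3 + 2 = 5.
Augment Depot→v1→v3→v7→Port: bottleneck 2, flow now 2.
Augment Depot→v2→v5→v6→Port: bottleneck 3, flow now 5.
No augmenting path remains; maximum flow = 5.
Cut capacity 5 equals the max flow, so it is a minimum cut.

Yes — it is a minimum cut (capacity 5).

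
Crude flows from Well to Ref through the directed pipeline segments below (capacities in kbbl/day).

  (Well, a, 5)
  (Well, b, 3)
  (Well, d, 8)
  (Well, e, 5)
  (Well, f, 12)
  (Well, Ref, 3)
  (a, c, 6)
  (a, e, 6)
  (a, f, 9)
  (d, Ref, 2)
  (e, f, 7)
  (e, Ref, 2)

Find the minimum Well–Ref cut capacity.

7

Augment Well→Ref: bottleneck 3, flow now 3.
Augment Well→d→Ref: bottleneck 2, flow now 5.
Augment Well→e→Ref: bottleneck 2, flow now 7.
No augmenting path remains; maximum flow = 7.
By max-flow min-cut, the minimum cut capacity equals the max flow.
In the residual graph, reachable from Well: {Well, a, b, c, d, e, f}.
Min-cut edges: Well→Ref (3), d→Ref (2), e→Ref (2); capacity 3 + 2 + 2 = 7.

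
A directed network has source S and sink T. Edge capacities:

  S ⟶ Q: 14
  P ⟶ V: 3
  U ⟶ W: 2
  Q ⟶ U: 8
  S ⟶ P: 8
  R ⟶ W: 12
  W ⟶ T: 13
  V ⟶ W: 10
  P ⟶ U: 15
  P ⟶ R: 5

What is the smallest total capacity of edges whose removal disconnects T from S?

Augment S→P→R→W→T: bottleneck 5, flow now 5.
Augment S→P→U→W→T: bottleneck 2, flow now 7.
Augment S→P→V→W→T: bottleneck 1, flow now 8.
Augment S→Q→U→P→V→W→T: bottleneck 2, flow now 10. (uses reverse residual edge)
No augmenting path remains; maximum flow = 10.
By max-flow min-cut, the minimum cut capacity equals the max flow.
In the residual graph, reachable from S: {S, Q, U}.
Min-cut edges: S→P (8), U→W (2); capacity 8 + 2 = 10.

10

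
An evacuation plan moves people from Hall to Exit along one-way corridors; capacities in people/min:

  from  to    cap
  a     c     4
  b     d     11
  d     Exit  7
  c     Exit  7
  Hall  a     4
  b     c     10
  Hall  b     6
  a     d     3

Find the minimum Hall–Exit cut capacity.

10

Augment Hall→a→c→Exit: bottleneck 4, flow now 4.
Augment Hall→b→c→Exit: bottleneck 3, flow now 7.
Augment Hall→b→d→Exit: bottleneck 3, flow now 10.
No augmenting path remains; maximum flow = 10.
By max-flow min-cut, the minimum cut capacity equals the max flow.
In the residual graph, reachable from Hall: {Hall}.
Min-cut edges: Hall→a (4), Hall→b (6); capacity 4 + 6 = 10.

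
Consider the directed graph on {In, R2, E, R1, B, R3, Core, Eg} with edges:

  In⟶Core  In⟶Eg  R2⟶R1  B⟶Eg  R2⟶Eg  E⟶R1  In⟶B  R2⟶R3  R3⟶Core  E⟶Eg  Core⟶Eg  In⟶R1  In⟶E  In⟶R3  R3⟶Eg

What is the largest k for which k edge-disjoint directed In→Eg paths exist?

5

Assign every edge capacity 1; by Menger, the answer equals the max flow.
Path In→Eg (+1); total 1.
Path In→E→Eg (+1); total 2.
Path In→B→Eg (+1); total 3.
Path In→R3→Eg (+1); total 4.
Path In→Core→Eg (+1); total 5.
No residual In→Eg path; max flow = 5.
Certifying cut of size 5: {In→B, In→Core, In→E, In→Eg, In→R3}.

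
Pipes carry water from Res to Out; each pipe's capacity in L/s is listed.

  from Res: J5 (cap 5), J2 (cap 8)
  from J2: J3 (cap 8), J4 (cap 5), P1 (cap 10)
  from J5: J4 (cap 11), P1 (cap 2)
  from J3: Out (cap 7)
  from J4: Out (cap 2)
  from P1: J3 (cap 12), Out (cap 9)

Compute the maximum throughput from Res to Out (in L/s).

Augment Res→J2→J3→Out: bottleneck 7, flow now 7.
Augment Res→J2→J4→Out: bottleneck 1, flow now 8.
Augment Res→J5→J4→Out: bottleneck 1, flow now 9.
Augment Res→J5→P1→Out: bottleneck 2, flow now 11.
Augment Res→J5→J4→J2→P1→Out: bottleneck 1, flow now 12. (uses reverse residual edge)
No augmenting path remains; maximum flow = 12.
In the residual graph, reachable from Res: {Res, J5, J4}.
Min-cut edges: Res→J2 (8), J5→P1 (2), J4→Out (2); capacity 8 + 2 + 2 = 12.
This cut is saturated, so no flow can exceed 12.

12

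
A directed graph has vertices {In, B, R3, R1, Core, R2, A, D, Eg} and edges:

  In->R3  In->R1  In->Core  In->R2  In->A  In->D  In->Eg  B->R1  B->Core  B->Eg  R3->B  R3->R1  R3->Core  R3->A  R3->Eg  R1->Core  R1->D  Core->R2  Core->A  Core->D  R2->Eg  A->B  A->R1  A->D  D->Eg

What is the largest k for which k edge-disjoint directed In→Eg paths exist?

Assign every edge capacity 1; by Menger, the answer equals the max flow.
Path In→Eg (+1); total 1.
Path In→R3→Eg (+1); total 2.
Path In→R2→Eg (+1); total 3.
Path In→D→Eg (+1); total 4.
Path In→A→B→Eg (+1); total 5.
No residual In→Eg path; max flow = 5.
Certifying cut of size 5: {A→B, D→Eg, In→Eg, In→R3, R2→Eg}.

5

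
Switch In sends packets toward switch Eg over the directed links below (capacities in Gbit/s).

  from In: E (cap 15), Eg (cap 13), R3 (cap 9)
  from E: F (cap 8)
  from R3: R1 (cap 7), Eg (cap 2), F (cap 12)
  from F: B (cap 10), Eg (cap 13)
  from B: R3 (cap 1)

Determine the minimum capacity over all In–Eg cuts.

Augment In→Eg: bottleneck 13, flow now 13.
Augment In→R3→Eg: bottleneck 2, flow now 15.
Augment In→E→F→Eg: bottleneck 8, flow now 23.
Augment In→R3→F→Eg: bottleneck 5, flow now 28.
No augmenting path remains; maximum flow = 28.
By max-flow min-cut, the minimum cut capacity equals the max flow.
In the residual graph, reachable from In: {In, E, R3, F, R1, B}.
Min-cut edges: In→Eg (13), R3→Eg (2), F→Eg (13); capacity 13 + 2 + 13 = 28.

28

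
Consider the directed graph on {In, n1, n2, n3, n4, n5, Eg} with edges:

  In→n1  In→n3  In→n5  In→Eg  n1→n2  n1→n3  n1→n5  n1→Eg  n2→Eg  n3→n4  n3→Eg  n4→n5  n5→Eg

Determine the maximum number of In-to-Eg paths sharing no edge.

4

Assign every edge capacity 1; by Menger, the answer equals the max flow.
Path In→Eg (+1); total 1.
Path In→n1→Eg (+1); total 2.
Path In→n3→Eg (+1); total 3.
Path In→n5→Eg (+1); total 4.
No residual In→Eg path; max flow = 4.
Certifying cut of size 4: {In→Eg, In→n1, In→n3, In→n5}.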